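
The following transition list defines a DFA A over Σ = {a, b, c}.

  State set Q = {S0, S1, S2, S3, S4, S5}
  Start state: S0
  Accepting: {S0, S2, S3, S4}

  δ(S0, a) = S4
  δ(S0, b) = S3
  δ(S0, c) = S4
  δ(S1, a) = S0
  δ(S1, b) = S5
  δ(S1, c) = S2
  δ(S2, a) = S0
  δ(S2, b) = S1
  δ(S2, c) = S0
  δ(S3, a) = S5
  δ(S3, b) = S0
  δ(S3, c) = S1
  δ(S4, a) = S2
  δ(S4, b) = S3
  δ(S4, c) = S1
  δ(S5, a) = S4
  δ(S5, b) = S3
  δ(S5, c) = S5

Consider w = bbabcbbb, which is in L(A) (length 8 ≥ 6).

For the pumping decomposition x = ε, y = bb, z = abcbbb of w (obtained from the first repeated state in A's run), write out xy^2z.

bbbbabcbbb

xy^2z = ε·bb·bb·abcbbb = bbbbabcbbb.
Reading y = bb takes A from S0 back to S0, so after x·y·y the machine is still in S0, and z then leads to the accepting state S0. Hence bbbbabcbbb ∈ L(A).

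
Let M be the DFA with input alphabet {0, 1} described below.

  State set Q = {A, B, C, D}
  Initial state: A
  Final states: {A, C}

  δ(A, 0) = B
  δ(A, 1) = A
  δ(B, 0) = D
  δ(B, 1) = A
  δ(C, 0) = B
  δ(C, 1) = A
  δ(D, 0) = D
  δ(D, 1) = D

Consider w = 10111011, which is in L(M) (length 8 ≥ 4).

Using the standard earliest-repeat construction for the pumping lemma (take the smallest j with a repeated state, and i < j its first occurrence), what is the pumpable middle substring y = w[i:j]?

State sequence: A -1-> A -0-> B -1-> A -1-> A -1-> A -0-> B -1-> A -1-> A
First repeat at step 1: A was already visited.

So i = 0, j = 1, giving x = w[0:0] = ε, y = w[0:1] = 1, z = w[1:8] = 0111011.
Check: |xy| = 1 ≤ 4 and |y| = 1 ≥ 1. Reading y takes M from A back to A, so every xyⁱz is accepted.

1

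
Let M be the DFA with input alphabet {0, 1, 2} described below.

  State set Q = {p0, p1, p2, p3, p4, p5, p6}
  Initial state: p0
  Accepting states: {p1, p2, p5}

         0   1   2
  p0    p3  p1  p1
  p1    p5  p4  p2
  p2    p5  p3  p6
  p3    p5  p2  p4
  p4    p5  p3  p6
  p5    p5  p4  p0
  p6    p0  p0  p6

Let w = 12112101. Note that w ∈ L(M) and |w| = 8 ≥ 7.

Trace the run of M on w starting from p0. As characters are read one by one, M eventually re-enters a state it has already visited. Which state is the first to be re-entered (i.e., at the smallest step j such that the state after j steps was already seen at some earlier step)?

Run of M on w = 1 2 1 1 2 1 0 1:
  step 0: p0  (start)
  step 1: p1  (read 1: p0→p1)
  step 2: p2  (read 2: p1→p2)
  step 3: p3  (read 1: p2→p3)
  step 4: p2  (read 1: p3→p2)   ← first repeat (p2 seen earlier)
  step 5: p6  (read 2: p2→p6)
  step 6: p0  (read 1: p6→p0)
  step 7: p3  (read 0: p0→p3)
  step 8: p2  (read 1: p3→p2)

The earliest repeat is at step j = 4: M is in p2, which it already visited at step i = 2.
Since M has 7 states, any run of length ≥ 7 visits 7+1 states, so by pigeonhole some state repeats within the first 7 steps — that repeat gives the pumpable loop.

p2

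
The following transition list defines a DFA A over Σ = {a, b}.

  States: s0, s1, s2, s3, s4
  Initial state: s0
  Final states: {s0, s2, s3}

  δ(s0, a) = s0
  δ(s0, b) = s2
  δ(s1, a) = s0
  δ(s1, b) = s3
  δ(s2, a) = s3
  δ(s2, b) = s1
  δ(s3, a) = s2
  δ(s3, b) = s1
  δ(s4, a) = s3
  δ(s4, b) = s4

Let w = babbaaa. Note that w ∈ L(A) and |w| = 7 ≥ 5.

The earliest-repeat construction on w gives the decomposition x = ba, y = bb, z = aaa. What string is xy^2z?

babbbbaaa

xy^2z = ba·bb·bb·aaa = babbbbaaa.
Reading y = bb takes A from s3 back to s3, so after x·y·y the machine is still in s3, and z then leads to the accepting state s2. Hence babbbbaaa ∈ L(A).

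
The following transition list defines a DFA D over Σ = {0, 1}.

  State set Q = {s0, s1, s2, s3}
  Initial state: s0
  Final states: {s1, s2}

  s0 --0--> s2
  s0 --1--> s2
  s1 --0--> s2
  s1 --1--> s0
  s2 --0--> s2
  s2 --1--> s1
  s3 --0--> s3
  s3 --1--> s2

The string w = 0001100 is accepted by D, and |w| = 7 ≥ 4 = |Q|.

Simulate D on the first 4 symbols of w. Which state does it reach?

State sequence: s0 -0-> s2 -0-> s2 -0-> s2 -1-> s1

After reading 4 characters, D is in state s1.

s1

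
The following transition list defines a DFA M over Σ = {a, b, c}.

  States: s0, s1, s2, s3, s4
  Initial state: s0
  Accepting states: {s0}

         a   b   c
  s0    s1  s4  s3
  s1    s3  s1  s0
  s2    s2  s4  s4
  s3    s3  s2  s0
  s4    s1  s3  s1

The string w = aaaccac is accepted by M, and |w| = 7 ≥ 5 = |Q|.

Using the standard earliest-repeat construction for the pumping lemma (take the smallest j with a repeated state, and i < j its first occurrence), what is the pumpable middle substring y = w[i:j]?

a

Run of M on w = a a a c c a c:
  step 0: s0  (start)
  step 1: s1  (read a: s0→s1)
  step 2: s3  (read a: s1→s3)
  step 3: s3  (read a: s3→s3)   ← first repeat (s3 seen earlier)
  step 4: s0  (read c: s3→s0)
  step 5: s3  (read c: s0→s3)
  step 6: s3  (read a: s3→s3)
  step 7: s0  (read c: s3→s0)

So i = 2, j = 3, giving x = w[0:2] = aa, y = w[2:3] = a, z = w[3:7] = ccac.
Check: |xy| = 3 ≤ 5 and |y| = 1 ≥ 1. Reading y takes M from s3 back to s3, so every xyⁱz is accepted.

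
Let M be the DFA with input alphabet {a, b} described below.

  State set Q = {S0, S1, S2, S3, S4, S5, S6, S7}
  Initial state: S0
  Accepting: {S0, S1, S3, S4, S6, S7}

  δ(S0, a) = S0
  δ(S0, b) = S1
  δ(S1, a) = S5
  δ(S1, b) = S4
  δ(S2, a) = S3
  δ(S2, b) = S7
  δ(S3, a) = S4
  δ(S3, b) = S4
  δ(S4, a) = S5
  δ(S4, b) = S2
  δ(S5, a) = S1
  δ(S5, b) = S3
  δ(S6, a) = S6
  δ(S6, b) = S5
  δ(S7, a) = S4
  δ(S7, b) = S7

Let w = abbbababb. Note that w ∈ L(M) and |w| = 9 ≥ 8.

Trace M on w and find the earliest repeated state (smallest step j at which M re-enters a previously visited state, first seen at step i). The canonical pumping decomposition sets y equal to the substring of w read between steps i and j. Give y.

Run of M on w = a b b b a b a b b:
  step 0: S0  (start)
  step 1: S0  (read a: S0→S0)   ← first repeat (S0 seen earlier)
  step 2: S1  (read b: S0→S1)
  step 3: S4  (read b: S1→S4)
  step 4: S2  (read b: S4→S2)
  step 5: S3  (read a: S2→S3)
  step 6: S4  (read b: S3→S4)
  step 7: S5  (read a: S4→S5)
  step 8: S3  (read b: S5→S3)
  step 9: S4  (read b: S3→S4)

So i = 0, j = 1, giving x = w[0:0] = ε, y = w[0:1] = a, z = w[1:9] = bbbababb.
Check: |xy| = 1 ≤ 8 and |y| = 1 ≥ 1. Reading y takes M from S0 back to S0, so every xyⁱz is accepted.
Pumping length from the standard proof: p = 8 (the number of states). The repeated state found above gives |xy| = j ≤ 8 and |y| = j − i ≥ 1.

a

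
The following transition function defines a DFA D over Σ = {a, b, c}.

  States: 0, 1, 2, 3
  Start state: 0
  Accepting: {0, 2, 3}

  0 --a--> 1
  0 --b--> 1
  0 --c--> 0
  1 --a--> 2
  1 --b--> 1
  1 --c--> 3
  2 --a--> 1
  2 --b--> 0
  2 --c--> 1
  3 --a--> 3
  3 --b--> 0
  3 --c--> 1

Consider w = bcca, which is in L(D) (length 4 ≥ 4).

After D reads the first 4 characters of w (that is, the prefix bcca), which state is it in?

State sequence: 0 -b-> 1 -c-> 3 -c-> 1 -a-> 2

After reading 4 characters, D is in state 2.
(This kind of state-tracing is the core of the pumping-lemma construction: with 4 states, pigeonhole forces a repeat within the first 4 steps.)

2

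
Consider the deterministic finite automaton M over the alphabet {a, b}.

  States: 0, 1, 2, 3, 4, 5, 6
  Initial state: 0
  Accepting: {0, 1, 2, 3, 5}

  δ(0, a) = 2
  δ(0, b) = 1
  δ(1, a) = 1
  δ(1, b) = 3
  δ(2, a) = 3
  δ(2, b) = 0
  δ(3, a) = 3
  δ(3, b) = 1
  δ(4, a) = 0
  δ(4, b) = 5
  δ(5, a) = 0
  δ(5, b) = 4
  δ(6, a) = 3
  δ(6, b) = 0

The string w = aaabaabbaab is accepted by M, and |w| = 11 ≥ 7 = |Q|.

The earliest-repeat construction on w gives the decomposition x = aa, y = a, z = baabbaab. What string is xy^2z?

aaaabaabbaab

xy^2z = aa·a·a·baabbaab = aaaabaabbaab.
Reading y = a takes M from 3 back to 3, so after x·y·y the machine is still in 3, and z then leads to the accepting state 3. Hence aaaabaabbaab ∈ L(M).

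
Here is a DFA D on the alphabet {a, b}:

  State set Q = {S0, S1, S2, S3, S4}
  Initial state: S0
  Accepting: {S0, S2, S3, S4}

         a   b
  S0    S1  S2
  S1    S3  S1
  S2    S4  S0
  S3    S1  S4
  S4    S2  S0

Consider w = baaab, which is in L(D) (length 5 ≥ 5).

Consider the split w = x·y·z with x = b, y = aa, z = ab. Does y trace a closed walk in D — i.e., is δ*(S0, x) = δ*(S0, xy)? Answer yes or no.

yes

Run of D on the first 3 characters of w = b a a:
  step 0: S0  (start)
  step 1: S2  (read b: S0→S2)
  step 2: S4  (read a: S2→S4)
  step 3: S2  (read a: S4→S2)

After x (step 1): S2. After xy (step 3): S2.
They match, so y = aa drives D around a cycle from S2 back to itself; pumping y any number of times keeps D in S2 before reading z, and xyⁱz ∈ L(D) for every i ≥ 0.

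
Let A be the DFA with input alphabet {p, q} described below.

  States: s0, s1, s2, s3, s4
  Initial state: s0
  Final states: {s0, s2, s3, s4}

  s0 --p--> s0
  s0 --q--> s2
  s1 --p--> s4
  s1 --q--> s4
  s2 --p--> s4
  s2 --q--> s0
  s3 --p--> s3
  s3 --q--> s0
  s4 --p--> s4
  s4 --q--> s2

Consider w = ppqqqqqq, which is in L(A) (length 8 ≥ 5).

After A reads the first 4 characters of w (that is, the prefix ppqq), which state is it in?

Run of A on the first 4 characters of w = p p q q:
  step 0: s0  (start)
  step 1: s0  (read p: s0→s0)
  step 2: s0  (read p: s0→s0)
  step 3: s2  (read q: s0→s2)
  step 4: s0  (read q: s2→s0)

After reading 4 characters, A is in state s0.

s0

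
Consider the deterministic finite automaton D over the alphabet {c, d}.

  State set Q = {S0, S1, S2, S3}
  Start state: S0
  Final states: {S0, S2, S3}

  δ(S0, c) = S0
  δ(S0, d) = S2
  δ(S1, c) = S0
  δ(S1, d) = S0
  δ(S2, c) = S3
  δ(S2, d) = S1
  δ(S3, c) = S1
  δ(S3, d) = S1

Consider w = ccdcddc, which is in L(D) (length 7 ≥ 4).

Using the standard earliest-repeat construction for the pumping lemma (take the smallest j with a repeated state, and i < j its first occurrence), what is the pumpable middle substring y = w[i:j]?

c

Run of D on w = c c d c d d c:
  step 0: S0  (start)
  step 1: S0  (read c: S0→S0)   ← first repeat (S0 seen earlier)
  step 2: S0  (read c: S0→S0)
  step 3: S2  (read d: S0→S2)
  step 4: S3  (read c: S2→S3)
  step 5: S1  (read d: S3→S1)
  step 6: S0  (read d: S1→S0)
  step 7: S0  (read c: S0→S0)

So i = 0, j = 1, giving x = w[0:0] = ε, y = w[0:1] = c, z = w[1:7] = cdcddc.
Check: |xy| = 1 ≤ 4 and |y| = 1 ≥ 1. Reading y takes D from S0 back to S0, so every xyⁱz is accepted.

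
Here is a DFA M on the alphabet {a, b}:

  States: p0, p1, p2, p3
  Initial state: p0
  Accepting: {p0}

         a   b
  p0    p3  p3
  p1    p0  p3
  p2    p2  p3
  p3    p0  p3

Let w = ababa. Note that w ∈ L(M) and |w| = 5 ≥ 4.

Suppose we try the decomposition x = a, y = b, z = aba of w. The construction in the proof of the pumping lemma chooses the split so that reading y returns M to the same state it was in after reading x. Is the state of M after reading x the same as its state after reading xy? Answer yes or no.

yes

Run of M on the first 2 characters of w = a b:
  step 0: p0  (start)
  step 1: p3  (read a: p0→p3)
  step 2: p3  (read b: p3→p3)

After x (step 1): p3. After xy (step 2): p3.
They match, so y = b drives M around a cycle from p3 back to itself; pumping y any number of times keeps M in p3 before reading z, and xyⁱz ∈ L(M) for every i ≥ 0.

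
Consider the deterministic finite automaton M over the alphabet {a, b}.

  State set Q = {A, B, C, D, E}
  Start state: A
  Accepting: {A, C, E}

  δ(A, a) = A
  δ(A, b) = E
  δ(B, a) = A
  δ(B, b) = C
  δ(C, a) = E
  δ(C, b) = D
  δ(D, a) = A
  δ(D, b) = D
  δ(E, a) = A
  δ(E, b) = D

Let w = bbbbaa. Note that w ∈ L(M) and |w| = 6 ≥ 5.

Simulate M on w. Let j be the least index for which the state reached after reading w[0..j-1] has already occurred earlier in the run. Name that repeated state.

D

Run of M on w = b b b b a a:
  step 0: A  (start)
  step 1: E  (read b: A→E)
  step 2: D  (read b: E→D)
  step 3: D  (read b: D→D)   ← first repeat (D seen earlier)
  step 4: D  (read b: D→D)
  step 5: A  (read a: D→A)
  step 6: A  (read a: A→A)

The earliest repeat is at step j = 3: M is in D, which it already visited at step i = 2.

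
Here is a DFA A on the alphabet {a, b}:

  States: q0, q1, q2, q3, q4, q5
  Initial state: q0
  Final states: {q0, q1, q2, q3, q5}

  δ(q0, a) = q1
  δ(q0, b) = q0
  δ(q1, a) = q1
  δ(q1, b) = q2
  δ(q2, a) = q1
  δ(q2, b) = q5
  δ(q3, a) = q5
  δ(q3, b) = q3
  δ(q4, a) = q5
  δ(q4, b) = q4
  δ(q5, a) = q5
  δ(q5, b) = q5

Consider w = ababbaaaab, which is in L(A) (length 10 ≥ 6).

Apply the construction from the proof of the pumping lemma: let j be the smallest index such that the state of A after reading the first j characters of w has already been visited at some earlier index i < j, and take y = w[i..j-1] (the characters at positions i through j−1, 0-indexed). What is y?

Run of A on w = a b a b b a a a a b:
  step 0: q0  (start)
  step 1: q1  (read a: q0→q1)
  step 2: q2  (read b: q1→q2)
  step 3: q1  (read a: q2→q1)   ← first repeat (q1 seen earlier)
  step 4: q2  (read b: q1→q2)
  step 5: q5  (read b: q2→q5)
  step 6: q5  (read a: q5→q5)
  step 7: q5  (read a: q5→q5)
  step 8: q5  (read a: q5→q5)
  step 9: q5  (read a: q5→q5)
  step 10: q5  (read b: q5→q5)

So i = 1, j = 3, giving x = w[0:1] = a, y = w[1:3] = ba, z = w[3:10] = bbaaaab.
Check: |xy| = 3 ≤ 6 and |y| = 2 ≥ 1. Reading y takes A from q1 back to q1, so every xyⁱz is accepted.
The DFA has 6 states, so the proof of the pumping lemma guarantees a repeated state among the first 6+1 visited; the segment between the two visits is the pumpable y.

ba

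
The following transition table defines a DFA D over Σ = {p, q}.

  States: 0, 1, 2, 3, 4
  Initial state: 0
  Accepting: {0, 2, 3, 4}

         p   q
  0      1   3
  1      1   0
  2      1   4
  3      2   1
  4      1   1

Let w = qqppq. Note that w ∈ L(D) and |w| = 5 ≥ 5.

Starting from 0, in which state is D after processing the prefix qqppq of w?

0

Run of D on the first 5 characters of w = q q p p q:
  step 0: 0  (start)
  step 1: 3  (read q: 0→3)
  step 2: 1  (read q: 3→1)
  step 3: 1  (read p: 1→1)
  step 4: 1  (read p: 1→1)
  step 5: 0  (read q: 1→0)

After reading 5 characters, D is in state 0.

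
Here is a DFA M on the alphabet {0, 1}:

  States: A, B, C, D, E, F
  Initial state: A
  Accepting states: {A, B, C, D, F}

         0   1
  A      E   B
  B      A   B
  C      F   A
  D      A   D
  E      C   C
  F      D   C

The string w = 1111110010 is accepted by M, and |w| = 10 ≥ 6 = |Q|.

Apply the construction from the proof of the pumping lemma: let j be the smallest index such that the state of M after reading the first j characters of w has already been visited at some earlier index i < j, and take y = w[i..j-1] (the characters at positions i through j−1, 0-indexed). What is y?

1

State sequence: A -1-> B -1-> B -1-> B -1-> B -1-> B -1-> B -0-> A -0-> E -1-> C -0-> F
First repeat at step 2: B was already visited.

So i = 1, j = 2, giving x = w[0:1] = 1, y = w[1:2] = 1, z = w[2:10] = 11110010.
Check: |xy| = 2 ≤ 6 and |y| = 1 ≥ 1. Reading y takes M from B back to B, so every xyⁱz is accepted.
Pumping length from the standard proof: p = 6 (the number of states). The repeated state found above gives |xy| = j ≤ 6 and |y| = j − i ≥ 1.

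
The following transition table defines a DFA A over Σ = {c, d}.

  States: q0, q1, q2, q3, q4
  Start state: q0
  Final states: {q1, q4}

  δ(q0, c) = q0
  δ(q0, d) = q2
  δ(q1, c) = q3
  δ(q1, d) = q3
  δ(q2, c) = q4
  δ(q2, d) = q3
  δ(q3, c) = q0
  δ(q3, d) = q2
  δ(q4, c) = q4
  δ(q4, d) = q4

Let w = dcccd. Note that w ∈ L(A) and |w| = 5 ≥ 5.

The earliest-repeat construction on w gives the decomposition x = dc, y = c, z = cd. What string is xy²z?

xy^2z = dc·c·c·cd = dccccd.
Reading y = c takes A from q4 back to q4, so after x·y·y the machine is still in q4, and z then leads to the accepting state q4. Hence dccccd ∈ L(A).

dccccd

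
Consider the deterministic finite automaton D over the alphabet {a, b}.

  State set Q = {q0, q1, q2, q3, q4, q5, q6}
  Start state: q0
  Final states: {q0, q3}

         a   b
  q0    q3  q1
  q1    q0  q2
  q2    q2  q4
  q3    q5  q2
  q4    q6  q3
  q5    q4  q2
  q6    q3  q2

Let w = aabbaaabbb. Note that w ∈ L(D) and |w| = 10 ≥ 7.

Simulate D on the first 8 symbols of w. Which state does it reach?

q2

State sequence: q0 -a-> q3 -a-> q5 -b-> q2 -b-> q4 -a-> q6 -a-> q3 -a-> q5 -b-> q2

After reading 8 characters, D is in state q2.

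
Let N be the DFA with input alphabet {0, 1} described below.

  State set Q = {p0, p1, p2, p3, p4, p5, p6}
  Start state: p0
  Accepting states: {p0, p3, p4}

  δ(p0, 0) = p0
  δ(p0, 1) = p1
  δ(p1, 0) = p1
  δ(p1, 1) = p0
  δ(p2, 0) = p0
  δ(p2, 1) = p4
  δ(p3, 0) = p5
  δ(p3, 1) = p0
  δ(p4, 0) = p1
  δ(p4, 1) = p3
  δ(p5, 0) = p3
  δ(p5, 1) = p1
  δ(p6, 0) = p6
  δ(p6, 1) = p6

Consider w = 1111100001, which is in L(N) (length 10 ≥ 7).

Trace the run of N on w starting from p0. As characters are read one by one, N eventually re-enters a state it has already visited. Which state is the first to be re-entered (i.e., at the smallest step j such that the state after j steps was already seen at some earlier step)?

Run of N on w = 1 1 1 1 1 0 0 0 0 1:
  step 0: p0  (start)
  step 1: p1  (read 1: p0→p1)
  step 2: p0  (read 1: p1→p0)   ← first repeat (p0 seen earlier)
  step 3: p1  (read 1: p0→p1)
  step 4: p0  (read 1: p1→p0)
  step 5: p1  (read 1: p0→p1)
  step 6: p1  (read 0: p1→p1)
  step 7: p1  (read 0: p1→p1)
  step 8: p1  (read 0: p1→p1)
  step 9: p1  (read 0: p1→p1)
  step 10: p0  (read 1: p1→p0)

The earliest repeat is at step j = 2: N is in p0, which it already visited at step i = 0.
Since N has 7 states, any run of length ≥ 7 visits 7+1 states, so by pigeonhole some state repeats within the first 7 steps — that repeat gives the pumpable loop.

p0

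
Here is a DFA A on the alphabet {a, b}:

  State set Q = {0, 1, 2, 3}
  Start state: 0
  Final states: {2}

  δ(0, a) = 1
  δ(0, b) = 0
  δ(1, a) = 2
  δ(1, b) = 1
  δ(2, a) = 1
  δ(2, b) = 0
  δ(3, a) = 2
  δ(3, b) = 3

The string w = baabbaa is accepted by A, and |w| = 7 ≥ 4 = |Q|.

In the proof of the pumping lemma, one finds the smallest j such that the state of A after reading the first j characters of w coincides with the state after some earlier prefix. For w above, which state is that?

0

Run of A on w = b a a b b a a:
  step 0: 0  (start)
  step 1: 0  (read b: 0→0)   ← first repeat (0 seen earlier)
  step 2: 1  (read a: 0→1)
  step 3: 2  (read a: 1→2)
  step 4: 0  (read b: 2→0)
  step 5: 0  (read b: 0→0)
  step 6: 1  (read a: 0→1)
  step 7: 2  (read a: 1→2)

The earliest repeat is at step j = 1: A is in 0, which it already visited at step i = 0.
The DFA has 4 states, so the proof of the pumping lemma guarantees a repeated state among the first 4+1 visited; the segment between the two visits is the pumpable y.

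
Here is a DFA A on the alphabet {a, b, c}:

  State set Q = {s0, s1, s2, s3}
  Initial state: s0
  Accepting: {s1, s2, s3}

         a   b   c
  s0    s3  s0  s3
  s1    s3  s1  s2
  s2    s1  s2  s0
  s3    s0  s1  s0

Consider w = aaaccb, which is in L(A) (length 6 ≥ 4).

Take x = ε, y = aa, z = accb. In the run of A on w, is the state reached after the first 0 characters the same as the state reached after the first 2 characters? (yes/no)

yes

State sequence: s0 -a-> s3 -a-> s0

After x (step 0): s0. After xy (step 2): s0.
They match, so y = aa drives A around a cycle from s0 back to itself; pumping y any number of times keeps A in s0 before reading z, and xyⁱz ∈ L(A) for every i ≥ 0.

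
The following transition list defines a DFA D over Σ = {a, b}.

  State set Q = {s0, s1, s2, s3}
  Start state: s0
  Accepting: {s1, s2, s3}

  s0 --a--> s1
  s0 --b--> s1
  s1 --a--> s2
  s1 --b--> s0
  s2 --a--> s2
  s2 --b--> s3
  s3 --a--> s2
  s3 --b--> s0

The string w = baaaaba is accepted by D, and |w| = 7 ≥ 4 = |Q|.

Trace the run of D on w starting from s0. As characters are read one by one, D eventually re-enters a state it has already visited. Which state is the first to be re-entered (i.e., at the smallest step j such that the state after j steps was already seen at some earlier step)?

s2

State sequence: s0 -b-> s1 -a-> s2 -a-> s2 -a-> s2 -a-> s2 -b-> s3 -a-> s2
First repeat at step 3: s2 was already visited.

The earliest repeat is at step j = 3: D is in s2, which it already visited at step i = 2.
Pumping length from the standard proof: p = 4 (the number of states). The repeated state found above gives |xy| = j ≤ 4 and |y| = j − i ≥ 1.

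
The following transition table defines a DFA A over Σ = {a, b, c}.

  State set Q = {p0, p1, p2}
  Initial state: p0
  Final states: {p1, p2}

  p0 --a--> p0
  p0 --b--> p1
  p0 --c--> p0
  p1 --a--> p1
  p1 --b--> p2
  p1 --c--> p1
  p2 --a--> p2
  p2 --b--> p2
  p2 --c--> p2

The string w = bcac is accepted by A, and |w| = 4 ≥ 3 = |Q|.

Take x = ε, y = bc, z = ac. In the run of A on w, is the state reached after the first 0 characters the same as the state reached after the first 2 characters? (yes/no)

Run of A on the first 2 characters of w = b c:
  step 0: p0  (start)
  step 1: p1  (read b: p0→p1)
  step 2: p1  (read c: p1→p1)

After x (step 0): p0. After xy (step 2): p1.
They differ (p0 ≠ p1), so y is not a cycle from the state after x; this split is not the one the pumping-lemma construction produces, and pumping y need not keep the string in L(A).

no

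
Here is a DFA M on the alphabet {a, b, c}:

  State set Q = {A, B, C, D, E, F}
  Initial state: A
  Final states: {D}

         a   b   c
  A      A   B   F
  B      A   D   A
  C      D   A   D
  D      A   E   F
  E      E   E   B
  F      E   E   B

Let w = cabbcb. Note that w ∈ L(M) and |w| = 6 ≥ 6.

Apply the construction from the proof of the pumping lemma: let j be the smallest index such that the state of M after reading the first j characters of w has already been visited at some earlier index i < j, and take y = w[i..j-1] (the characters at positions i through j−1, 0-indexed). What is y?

b

Run of M on w = c a b b c b:
  step 0: A  (start)
  step 1: F  (read c: A→F)
  step 2: E  (read a: F→E)
  step 3: E  (read b: E→E)   ← first repeat (E seen earlier)
  step 4: E  (read b: E→E)
  step 5: B  (read c: E→B)
  step 6: D  (read b: B→D)

So i = 2, j = 3, giving x = w[0:2] = ca, y = w[2:3] = b, z = w[3:6] = bcb.
Check: |xy| = 3 ≤ 6 and |y| = 1 ≥ 1. Reading y takes M from E back to E, so every xyⁱz is accepted.
The DFA has 6 states, so the proof of the pumping lemma guarantees a repeated state among the first 6+1 visited; the segment between the two visits is the pumpable y.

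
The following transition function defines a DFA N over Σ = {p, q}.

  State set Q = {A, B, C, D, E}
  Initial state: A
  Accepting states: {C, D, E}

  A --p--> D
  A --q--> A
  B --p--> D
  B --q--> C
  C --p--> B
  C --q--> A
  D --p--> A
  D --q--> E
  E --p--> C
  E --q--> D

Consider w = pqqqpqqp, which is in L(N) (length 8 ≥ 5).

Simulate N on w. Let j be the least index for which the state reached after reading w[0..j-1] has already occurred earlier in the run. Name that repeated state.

Run of N on w = p q q q p q q p:
  step 0: A  (start)
  step 1: D  (read p: A→D)
  step 2: E  (read q: D→E)
  step 3: D  (read q: E→D)   ← first repeat (D seen earlier)
  step 4: E  (read q: D→E)
  step 5: C  (read p: E→C)
  step 6: A  (read q: C→A)
  step 7: A  (read q: A→A)
  step 8: D  (read p: A→D)

The earliest repeat is at step j = 3: N is in D, which it already visited at step i = 1.

D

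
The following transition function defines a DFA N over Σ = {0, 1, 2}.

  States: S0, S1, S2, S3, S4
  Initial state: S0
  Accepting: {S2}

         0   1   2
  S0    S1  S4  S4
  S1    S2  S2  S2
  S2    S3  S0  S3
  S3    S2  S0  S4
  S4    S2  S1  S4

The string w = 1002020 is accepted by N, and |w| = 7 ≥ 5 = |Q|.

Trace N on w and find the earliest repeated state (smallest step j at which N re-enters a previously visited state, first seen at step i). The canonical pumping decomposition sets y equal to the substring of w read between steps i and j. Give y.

State sequence: S0 -1-> S4 -0-> S2 -0-> S3 -2-> S4 -0-> S2 -2-> S3 -0-> S2
First repeat at step 4: S4 was already visited.

So i = 1, j = 4, giving x = w[0:1] = 1, y = w[1:4] = 002, z = w[4:7] = 020.
Check: |xy| = 4 ≤ 5 and |y| = 3 ≥ 1. Reading y takes N from S4 back to S4, so every xyⁱz is accepted.
Pumping length from the standard proof: p = 5 (the number of states). The repeated state found above gives |xy| = j ≤ 5 and |y| = j − i ≥ 1.

002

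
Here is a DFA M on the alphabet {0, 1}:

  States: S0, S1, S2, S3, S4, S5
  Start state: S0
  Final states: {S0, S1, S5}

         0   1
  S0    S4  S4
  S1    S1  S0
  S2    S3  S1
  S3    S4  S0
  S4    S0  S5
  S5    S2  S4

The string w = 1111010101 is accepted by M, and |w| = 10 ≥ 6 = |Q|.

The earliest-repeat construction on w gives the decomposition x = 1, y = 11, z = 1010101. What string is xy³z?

xy^3z = 1·11·11·11·1010101 = 11111111010101.
Reading y = 11 takes M from S4 back to S4, so after x·y·y·y the machine is still in S4, and z then leads to the accepting state S5. Hence 11111111010101 ∈ L(M).

11111111010101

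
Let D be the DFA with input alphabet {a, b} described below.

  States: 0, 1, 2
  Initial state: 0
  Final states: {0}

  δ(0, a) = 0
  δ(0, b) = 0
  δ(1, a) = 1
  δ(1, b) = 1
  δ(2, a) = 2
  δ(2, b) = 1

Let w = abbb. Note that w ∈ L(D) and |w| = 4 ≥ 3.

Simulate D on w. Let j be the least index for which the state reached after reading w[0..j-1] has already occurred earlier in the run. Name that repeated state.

State sequence: 0 -a-> 0 -b-> 0 -b-> 0 -b-> 0
First repeat at step 1: 0 was already visited.

The earliest repeat is at step j = 1: D is in 0, which it already visited at step i = 0.
Since D has 3 states, any run of length ≥ 3 visits 3+1 states, so by pigeonhole some state repeats within the first 3 steps — that repeat gives the pumpable loop.

0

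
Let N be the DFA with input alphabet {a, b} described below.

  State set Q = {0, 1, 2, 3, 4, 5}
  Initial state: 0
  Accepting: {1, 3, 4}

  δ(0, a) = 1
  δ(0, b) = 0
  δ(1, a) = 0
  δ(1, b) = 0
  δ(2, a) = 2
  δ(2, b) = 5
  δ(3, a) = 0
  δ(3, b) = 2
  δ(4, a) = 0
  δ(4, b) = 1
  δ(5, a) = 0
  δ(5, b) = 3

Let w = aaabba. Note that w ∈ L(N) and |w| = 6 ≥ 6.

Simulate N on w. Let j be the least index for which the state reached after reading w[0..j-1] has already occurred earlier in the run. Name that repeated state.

Run of N on w = a a a b b a:
  step 0: 0  (start)
  step 1: 1  (read a: 0→1)
  step 2: 0  (read a: 1→0)   ← first repeat (0 seen earlier)
  step 3: 1  (read a: 0→1)
  step 4: 0  (read b: 1→0)
  step 5: 0  (read b: 0→0)
  step 6: 1  (read a: 0→1)

The earliest repeat is at step j = 2: N is in 0, which it already visited at step i = 0.
Since N has 6 states, any run of length ≥ 6 visits 6+1 states, so by pigeonhole some state repeats within the first 6 steps — that repeat gives the pumpable loop.

0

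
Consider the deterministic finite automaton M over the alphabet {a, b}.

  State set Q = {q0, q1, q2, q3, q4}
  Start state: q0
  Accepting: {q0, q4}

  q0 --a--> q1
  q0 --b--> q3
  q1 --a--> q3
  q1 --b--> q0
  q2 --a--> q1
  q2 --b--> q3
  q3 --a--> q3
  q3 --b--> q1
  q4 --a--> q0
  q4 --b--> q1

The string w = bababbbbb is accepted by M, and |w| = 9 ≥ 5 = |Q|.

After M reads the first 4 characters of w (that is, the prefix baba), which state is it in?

Run of M on the first 4 characters of w = b a b a:
  step 0: q0  (start)
  step 1: q3  (read b: q0→q3)
  step 2: q3  (read a: q3→q3)
  step 3: q1  (read b: q3→q1)
  step 4: q3  (read a: q1→q3)

After reading 4 characters, M is in state q3.

q3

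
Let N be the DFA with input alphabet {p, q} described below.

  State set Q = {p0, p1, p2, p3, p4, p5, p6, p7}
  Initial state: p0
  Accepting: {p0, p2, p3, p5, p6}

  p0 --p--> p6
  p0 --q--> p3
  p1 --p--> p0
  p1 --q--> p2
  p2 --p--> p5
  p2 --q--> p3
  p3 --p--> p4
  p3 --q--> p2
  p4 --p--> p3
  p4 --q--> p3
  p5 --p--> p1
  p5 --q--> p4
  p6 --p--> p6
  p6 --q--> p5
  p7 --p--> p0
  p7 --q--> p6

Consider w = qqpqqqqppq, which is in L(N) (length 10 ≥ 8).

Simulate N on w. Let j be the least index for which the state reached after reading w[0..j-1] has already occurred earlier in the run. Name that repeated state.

State sequence: p0 -q-> p3 -q-> p2 -p-> p5 -q-> p4 -q-> p3 -q-> p2 -q-> p3 -p-> p4 -p-> p3 -q-> p2
First repeat at step 5: p3 was already visited.

The earliest repeat is at step j = 5: N is in p3, which it already visited at step i = 1.
Pumping length from the standard proof: p = 8 (the number of states). The repeated state found above gives |xy| = j ≤ 8 and |y| = j − i ≥ 1.

p3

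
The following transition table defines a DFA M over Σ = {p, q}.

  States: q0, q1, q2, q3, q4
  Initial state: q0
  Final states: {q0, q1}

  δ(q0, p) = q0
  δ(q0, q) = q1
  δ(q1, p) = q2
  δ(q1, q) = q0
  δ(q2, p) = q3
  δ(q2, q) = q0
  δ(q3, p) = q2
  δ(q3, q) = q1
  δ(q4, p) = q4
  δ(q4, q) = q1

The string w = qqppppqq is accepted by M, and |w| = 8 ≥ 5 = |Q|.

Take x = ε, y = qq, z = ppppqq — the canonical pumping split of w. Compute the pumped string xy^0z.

xy⁰z = xz = ε·ppppqq = ppppqq.
Reading y = qq takes M from q0 back to q0, so after x the machine is still in q0, and z then leads to the accepting state q0. Hence ppppqq ∈ L(M).

ppppqq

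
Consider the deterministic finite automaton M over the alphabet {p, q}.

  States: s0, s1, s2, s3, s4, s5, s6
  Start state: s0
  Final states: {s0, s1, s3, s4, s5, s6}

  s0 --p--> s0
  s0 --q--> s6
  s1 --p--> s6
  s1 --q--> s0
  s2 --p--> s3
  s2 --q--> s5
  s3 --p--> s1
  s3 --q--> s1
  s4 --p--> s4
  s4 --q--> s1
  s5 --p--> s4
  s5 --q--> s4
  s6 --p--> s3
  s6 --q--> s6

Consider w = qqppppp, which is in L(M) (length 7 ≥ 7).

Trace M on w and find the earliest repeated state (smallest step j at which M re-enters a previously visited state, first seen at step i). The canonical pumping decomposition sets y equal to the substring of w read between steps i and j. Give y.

State sequence: s0 -q-> s6 -q-> s6 -p-> s3 -p-> s1 -p-> s6 -p-> s3 -p-> s1
First repeat at step 2: s6 was already visited.

So i = 1, j = 2, giving x = w[0:1] = q, y = w[1:2] = q, z = w[2:7] = ppppp.
Check: |xy| = 2 ≤ 7 and |y| = 1 ≥ 1. Reading y takes M from s6 back to s6, so every xyⁱz is accepted.

q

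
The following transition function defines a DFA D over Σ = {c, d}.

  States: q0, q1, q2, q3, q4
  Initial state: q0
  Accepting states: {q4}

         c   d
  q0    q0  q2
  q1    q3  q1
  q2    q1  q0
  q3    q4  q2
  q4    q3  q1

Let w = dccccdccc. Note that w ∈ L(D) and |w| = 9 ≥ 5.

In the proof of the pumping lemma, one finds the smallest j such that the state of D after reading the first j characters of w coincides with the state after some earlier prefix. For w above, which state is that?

Run of D on w = d c c c c d c c c:
  step 0: q0  (start)
  step 1: q2  (read d: q0→q2)
  step 2: q1  (read c: q2→q1)
  step 3: q3  (read c: q1→q3)
  step 4: q4  (read c: q3→q4)
  step 5: q3  (read c: q4→q3)   ← first repeat (q3 seen earlier)
  step 6: q2  (read d: q3→q2)
  step 7: q1  (read c: q2→q1)
  step 8: q3  (read c: q1→q3)
  step 9: q4  (read c: q3→q4)

The earliest repeat is at step j = 5: D is in q3, which it already visited at step i = 3.

q3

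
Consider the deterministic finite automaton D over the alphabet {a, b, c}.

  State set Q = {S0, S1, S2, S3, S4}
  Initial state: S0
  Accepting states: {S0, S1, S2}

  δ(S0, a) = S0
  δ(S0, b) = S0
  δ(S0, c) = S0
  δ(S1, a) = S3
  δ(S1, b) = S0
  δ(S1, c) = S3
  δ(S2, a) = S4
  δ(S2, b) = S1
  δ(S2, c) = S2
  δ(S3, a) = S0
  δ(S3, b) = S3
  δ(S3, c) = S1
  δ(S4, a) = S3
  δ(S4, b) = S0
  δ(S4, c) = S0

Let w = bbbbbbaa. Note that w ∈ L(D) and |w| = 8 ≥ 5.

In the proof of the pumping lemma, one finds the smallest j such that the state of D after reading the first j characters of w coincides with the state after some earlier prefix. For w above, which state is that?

S0

State sequence: S0 -b-> S0 -b-> S0 -b-> S0 -b-> S0 -b-> S0 -b-> S0 -a-> S0 -a-> S0
First repeat at step 1: S0 was already visited.

The earliest repeat is at step j = 1: D is in S0, which it already visited at step i = 0.
The DFA has 5 states, so the proof of the pumping lemma guarantees a repeated state among the first 5+1 visited; the segment between the two visits is the pumpable y.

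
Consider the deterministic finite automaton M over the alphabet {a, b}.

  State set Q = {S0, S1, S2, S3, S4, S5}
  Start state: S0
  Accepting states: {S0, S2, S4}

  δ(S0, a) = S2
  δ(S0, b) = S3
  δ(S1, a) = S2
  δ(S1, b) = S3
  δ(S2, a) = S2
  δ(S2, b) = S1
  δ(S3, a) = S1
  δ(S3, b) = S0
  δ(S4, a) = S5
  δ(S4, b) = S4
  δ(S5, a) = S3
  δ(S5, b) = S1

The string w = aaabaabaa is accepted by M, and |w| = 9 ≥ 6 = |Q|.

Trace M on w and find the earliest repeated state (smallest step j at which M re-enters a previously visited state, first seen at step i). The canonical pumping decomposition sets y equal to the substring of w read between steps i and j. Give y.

Run of M on w = a a a b a a b a a:
  step 0: S0  (start)
  step 1: S2  (read a: S0→S2)
  step 2: S2  (read a: S2→S2)   ← first repeat (S2 seen earlier)
  step 3: S2  (read a: S2→S2)
  step 4: S1  (read b: S2→S1)
  step 5: S2  (read a: S1→S2)
  step 6: S2  (read a: S2→S2)
  step 7: S1  (read b: S2→S1)
  step 8: S2  (read a: S1→S2)
  step 9: S2  (read a: S2→S2)

So i = 1, j = 2, giving x = w[0:1] = a, y = w[1:2] = a, z = w[2:9] = abaabaa.
Check: |xy| = 2 ≤ 6 and |y| = 1 ≥ 1. Reading y takes M from S2 back to S2, so every xyⁱz is accepted.
The DFA has 6 states, so the proof of the pumping lemma guarantees a repeated state among the first 6+1 visited; the segment between the two visits is the pumpable y.

a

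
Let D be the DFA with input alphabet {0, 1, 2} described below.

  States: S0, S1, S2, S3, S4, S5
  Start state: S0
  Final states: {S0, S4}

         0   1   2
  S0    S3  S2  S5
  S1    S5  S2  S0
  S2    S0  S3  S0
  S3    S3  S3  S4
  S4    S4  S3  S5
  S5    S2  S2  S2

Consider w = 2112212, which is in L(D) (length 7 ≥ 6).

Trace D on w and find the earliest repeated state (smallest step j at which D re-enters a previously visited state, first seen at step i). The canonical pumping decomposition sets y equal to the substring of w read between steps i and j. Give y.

State sequence: S0 -2-> S5 -1-> S2 -1-> S3 -2-> S4 -2-> S5 -1-> S2 -2-> S0
First repeat at step 5: S5 was already visited.

So i = 1, j = 5, giving x = w[0:1] = 2, y = w[1:5] = 1122, z = w[5:7] = 12.
Check: |xy| = 5 ≤ 6 and |y| = 4 ≥ 1. Reading y takes D from S5 back to S5, so every xyⁱz is accepted.
The DFA has 6 states, so the proof of the pumping lemma guarantees a repeated state among the first 6+1 visited; the segment between the two visits is the pumpable y.

1122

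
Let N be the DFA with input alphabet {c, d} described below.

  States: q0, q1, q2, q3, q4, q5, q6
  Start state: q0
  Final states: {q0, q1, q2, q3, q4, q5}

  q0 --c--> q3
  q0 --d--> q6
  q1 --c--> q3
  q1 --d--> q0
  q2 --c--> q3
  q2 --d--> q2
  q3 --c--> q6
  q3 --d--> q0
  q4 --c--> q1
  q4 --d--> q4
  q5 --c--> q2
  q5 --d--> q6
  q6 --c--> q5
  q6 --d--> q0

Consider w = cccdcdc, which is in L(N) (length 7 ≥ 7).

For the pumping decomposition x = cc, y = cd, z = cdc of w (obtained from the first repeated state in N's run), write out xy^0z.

xy⁰z = xz = cc·cdc = cccdc.
Reading y = cd takes N from q6 back to q6, so after x the machine is still in q6, and z then leads to the accepting state q5. Hence cccdc ∈ L(N).

cccdc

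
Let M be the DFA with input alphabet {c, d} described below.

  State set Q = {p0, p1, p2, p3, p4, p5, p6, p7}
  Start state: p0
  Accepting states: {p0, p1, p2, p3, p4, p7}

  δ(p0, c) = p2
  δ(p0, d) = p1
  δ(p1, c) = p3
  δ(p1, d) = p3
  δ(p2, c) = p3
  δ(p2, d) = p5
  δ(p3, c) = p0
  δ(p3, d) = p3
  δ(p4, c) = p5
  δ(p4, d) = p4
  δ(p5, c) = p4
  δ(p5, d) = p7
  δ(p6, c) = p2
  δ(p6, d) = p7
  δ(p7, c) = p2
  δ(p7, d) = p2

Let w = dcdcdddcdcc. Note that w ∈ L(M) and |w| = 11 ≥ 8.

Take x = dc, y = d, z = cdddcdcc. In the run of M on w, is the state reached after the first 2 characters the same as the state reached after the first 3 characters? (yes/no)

Run of M on the first 3 characters of w = d c d:
  step 0: p0  (start)
  step 1: p1  (read d: p0→p1)
  step 2: p3  (read c: p1→p3)
  step 3: p3  (read d: p3→p3)

After x (step 2): p3. After xy (step 3): p3.
They match, so y = d drives M around a cycle from p3 back to itself; pumping y any number of times keeps M in p3 before reading z, and xyⁱz ∈ L(M) for every i ≥ 0.

yes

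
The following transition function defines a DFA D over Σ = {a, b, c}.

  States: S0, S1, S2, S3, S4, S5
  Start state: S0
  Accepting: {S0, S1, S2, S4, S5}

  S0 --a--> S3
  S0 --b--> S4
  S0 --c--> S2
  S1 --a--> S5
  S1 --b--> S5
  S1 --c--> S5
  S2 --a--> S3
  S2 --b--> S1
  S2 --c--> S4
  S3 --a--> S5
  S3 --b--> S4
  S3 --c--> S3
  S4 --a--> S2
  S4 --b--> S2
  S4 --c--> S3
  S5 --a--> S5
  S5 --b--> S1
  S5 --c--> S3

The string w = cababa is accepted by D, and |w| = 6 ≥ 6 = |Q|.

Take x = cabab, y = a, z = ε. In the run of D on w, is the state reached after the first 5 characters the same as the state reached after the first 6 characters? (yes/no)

State sequence: S0 -c-> S2 -a-> S3 -b-> S4 -a-> S2 -b-> S1 -a-> S5

After x (step 5): S1. After xy (step 6): S5.
They differ (S1 ≠ S5), so y is not a cycle from the state after x; this split is not the one the pumping-lemma construction produces, and pumping y need not keep the string in L(D).

no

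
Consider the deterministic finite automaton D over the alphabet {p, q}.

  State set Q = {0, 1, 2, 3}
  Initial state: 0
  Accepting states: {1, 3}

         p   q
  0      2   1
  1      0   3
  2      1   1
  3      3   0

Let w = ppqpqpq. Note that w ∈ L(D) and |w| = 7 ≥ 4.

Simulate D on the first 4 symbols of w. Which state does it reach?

3

State sequence: 0 -p-> 2 -p-> 1 -q-> 3 -p-> 3

After reading 4 characters, D is in state 3.
(This kind of state-tracing is the core of the pumping-lemma construction: with 4 states, pigeonhole forces a repeat within the first 4 steps.)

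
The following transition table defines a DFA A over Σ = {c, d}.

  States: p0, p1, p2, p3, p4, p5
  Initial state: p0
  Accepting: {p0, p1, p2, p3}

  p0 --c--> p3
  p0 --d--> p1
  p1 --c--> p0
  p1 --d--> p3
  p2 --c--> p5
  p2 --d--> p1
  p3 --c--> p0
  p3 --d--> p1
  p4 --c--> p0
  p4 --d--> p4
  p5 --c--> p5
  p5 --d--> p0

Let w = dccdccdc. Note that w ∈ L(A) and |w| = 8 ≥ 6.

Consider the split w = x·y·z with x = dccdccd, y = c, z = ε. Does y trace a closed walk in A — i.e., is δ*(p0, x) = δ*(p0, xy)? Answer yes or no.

Run of A on the first 8 characters of w = d c c d c c d c:
  step 0: p0  (start)
  step 1: p1  (read d: p0→p1)
  step 2: p0  (read c: p1→p0)
  step 3: p3  (read c: p0→p3)
  step 4: p1  (read d: p3→p1)
  step 5: p0  (read c: p1→p0)
  step 6: p3  (read c: p0→p3)
  step 7: p1  (read d: p3→p1)
  step 8: p0  (read c: p1→p0)

After x (step 7): p1. After xy (step 8): p0.
They differ (p1 ≠ p0), so y is not a cycle from the state after x; this split is not the one the pumping-lemma construction produces, and pumping y need not keep the string in L(A).

no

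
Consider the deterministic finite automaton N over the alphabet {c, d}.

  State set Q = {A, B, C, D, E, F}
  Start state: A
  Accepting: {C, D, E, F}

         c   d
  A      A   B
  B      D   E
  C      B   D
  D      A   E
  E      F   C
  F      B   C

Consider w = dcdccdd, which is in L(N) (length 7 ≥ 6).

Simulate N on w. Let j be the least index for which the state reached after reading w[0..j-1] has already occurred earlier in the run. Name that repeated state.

State sequence: A -d-> B -c-> D -d-> E -c-> F -c-> B -d-> E -d-> C
First repeat at step 5: B was already visited.

The earliest repeat is at step j = 5: N is in B, which it already visited at step i = 1.
Since N has 6 states, any run of length ≥ 6 visits 6+1 states, so by pigeonhole some state repeats within the first 6 steps — that repeat gives the pumpable loop.

B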